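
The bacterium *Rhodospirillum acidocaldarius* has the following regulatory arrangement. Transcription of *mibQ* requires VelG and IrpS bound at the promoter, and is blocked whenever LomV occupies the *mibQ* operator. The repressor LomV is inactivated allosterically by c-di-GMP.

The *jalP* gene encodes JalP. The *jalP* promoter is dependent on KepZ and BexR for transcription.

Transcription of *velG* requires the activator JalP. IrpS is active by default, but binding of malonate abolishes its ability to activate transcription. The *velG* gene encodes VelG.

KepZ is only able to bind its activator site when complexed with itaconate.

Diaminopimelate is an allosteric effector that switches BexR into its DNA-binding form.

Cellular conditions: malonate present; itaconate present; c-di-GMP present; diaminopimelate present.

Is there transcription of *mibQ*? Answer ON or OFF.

OFF

Itaconate is present, so KepZ is active.
Diaminopimelate is present, so BexR is active.
No repressor is bound and KepZ and BexR are active, so *jalP* is transcribed.
So JalP is produced and active.
No repressor is bound and JalP is active, so *velG* is transcribed.
So VelG is produced and active.
c-di-GMP is present, so LomV is inactive.
Malonate is present, so IrpS is inactive.
Required activator IrpS is absent, so *mibQ* is not transcribed.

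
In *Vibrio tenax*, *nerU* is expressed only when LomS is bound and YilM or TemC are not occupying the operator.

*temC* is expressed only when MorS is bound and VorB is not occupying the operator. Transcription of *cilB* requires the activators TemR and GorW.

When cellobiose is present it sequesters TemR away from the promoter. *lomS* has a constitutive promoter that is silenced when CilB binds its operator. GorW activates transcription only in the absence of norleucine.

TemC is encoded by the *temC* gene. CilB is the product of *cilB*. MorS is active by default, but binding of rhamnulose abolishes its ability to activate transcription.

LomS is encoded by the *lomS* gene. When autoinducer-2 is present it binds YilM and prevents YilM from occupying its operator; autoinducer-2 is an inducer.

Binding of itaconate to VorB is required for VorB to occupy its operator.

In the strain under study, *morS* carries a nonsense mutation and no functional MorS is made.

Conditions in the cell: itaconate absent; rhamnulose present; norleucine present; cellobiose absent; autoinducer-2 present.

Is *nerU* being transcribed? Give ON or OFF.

Cellobiose is absent, so TemR is active.
Norleucine is present, so GorW is inactive.
Required activator GorW is absent, so *cilB* is not transcribed.
So CilB is not produced.
With no repressor bound, *lomS* is transcribed.
So LomS is produced and active.
Autoinducer-2 is present, so YilM is inactive.
MorS is non-functional in this strain, so it has no effect.
Itaconate is absent, so VorB is inactive.
Required activator MorS is absent, so *temC* is not transcribed.
So TemC is not produced.
No repressor is bound and LomS is active, so *nerU* is transcribed.

ON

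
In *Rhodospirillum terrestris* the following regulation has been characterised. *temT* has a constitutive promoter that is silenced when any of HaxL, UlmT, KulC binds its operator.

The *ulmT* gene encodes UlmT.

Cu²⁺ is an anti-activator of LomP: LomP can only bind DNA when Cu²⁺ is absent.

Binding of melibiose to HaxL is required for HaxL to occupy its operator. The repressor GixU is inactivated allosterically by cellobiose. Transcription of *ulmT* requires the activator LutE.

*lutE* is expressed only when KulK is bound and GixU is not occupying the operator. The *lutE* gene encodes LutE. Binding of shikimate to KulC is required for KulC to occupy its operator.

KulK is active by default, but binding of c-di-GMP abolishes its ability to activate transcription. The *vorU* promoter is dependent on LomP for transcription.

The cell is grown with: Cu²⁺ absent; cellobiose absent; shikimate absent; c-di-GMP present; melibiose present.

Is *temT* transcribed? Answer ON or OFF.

OFF

Melibiose is present, so HaxL is active.
Cellobiose is absent, so GixU is active.
c-di-GMP is present, so KulK is inactive.
With repressor GixU bound, *lutE* is not transcribed.
So LutE is not produced.
Required activator LutE is absent, so *ulmT* is not transcribed.
So UlmT is not produced.
Shikimate is absent, so KulC is inactive.
With repressor HaxL bound, *temT* is not transcribed.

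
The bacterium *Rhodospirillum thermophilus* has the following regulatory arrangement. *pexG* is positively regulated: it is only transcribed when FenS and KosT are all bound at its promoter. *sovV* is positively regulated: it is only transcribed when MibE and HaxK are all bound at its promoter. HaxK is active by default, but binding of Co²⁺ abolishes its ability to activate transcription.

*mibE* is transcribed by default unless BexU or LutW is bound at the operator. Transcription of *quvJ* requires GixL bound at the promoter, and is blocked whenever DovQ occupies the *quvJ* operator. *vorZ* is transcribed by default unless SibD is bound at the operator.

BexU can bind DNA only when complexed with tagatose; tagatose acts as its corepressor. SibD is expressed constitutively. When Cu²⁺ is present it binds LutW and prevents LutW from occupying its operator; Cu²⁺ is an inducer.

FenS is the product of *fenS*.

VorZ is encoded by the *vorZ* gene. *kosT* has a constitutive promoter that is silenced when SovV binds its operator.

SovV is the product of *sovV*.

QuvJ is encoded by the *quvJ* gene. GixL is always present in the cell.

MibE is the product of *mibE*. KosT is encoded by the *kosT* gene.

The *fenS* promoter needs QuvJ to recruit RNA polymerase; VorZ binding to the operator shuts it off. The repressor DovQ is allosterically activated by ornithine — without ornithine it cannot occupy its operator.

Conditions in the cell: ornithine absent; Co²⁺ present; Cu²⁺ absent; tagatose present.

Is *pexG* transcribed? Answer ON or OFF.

Ornithine is absent, so DovQ is inactive.
GixL is produced constitutively and is active.
No repressor is bound and GixL is active, so *quvJ* is transcribed.
So QuvJ is produced and active.
SibD is produced constitutively and is active.
With repressor SibD bound, *vorZ* is not transcribed.
So VorZ is not produced.
No repressor is bound and QuvJ is active, so *fenS* is transcribed.
So FenS is produced and active.
Tagatose is present, so BexU is active.
Cu²⁺ is absent, so LutW is active.
With repressor BexU bound, *mibE* is not transcribed.
So MibE is not produced.
Co²⁺ is present, so HaxK is inactive.
Required activator MibE is absent, so *sovV* is not transcribed.
So SovV is not produced.
With no repressor bound, *kosT* is transcribed.
So KosT is produced and active.
No repressor is bound and FenS and KosT are active, so *pexG* is transcribed.

ON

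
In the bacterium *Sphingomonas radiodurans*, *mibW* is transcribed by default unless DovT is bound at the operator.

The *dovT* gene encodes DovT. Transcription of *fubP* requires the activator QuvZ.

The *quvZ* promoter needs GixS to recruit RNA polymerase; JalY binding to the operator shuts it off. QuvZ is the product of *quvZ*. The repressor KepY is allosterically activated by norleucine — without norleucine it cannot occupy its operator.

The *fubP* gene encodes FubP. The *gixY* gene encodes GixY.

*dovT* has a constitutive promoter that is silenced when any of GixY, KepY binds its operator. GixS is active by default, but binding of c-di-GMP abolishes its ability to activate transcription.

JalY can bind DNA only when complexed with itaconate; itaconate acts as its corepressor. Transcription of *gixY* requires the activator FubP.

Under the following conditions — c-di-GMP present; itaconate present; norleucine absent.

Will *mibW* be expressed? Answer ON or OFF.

OFF

c-di-GMP is present, so GixS is inactive.
Itaconate is present, so JalY is active.
With repressor JalY bound, *quvZ* is not transcribed.
So QuvZ is not produced.
Required activator QuvZ is absent, so *fubP* is not transcribed.
So FubP is not produced.
Required activator FubP is absent, so *gixY* is not transcribed.
So GixY is not produced.
Norleucine is absent, so KepY is inactive.
With no repressor bound, *dovT* is transcribed.
So DovT is produced and active.
With repressor DovT bound, *mibW* is not transcribed.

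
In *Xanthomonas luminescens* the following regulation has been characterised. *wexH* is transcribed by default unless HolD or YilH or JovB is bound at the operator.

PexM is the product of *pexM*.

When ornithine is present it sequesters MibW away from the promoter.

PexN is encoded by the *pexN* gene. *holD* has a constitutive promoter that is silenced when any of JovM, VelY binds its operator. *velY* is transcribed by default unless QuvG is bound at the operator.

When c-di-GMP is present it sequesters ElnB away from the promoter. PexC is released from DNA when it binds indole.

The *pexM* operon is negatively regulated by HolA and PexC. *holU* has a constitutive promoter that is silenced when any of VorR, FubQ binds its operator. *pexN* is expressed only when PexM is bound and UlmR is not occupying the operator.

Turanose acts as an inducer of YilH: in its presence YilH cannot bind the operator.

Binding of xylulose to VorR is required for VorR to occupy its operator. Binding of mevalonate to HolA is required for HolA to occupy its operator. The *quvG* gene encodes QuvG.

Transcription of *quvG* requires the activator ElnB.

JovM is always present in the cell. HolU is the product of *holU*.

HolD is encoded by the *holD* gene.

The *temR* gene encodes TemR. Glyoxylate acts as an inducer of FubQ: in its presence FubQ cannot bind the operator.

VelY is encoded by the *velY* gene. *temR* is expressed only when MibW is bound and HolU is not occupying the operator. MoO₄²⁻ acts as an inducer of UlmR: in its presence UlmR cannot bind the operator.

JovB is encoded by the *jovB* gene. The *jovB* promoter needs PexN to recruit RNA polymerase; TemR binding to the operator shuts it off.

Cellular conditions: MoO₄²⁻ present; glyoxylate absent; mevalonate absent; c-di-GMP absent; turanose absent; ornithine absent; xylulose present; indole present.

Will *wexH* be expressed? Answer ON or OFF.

OFF

JovM is produced constitutively and is active.
c-di-GMP is absent, so ElnB is active.
No repressor is bound and ElnB is active, so *quvG* is transcribed.
So QuvG is produced and active.
With repressor QuvG bound, *velY* is not transcribed.
So VelY is not produced.
With repressor JovM bound, *holD* is not transcribed.
So HolD is not produced.
Turanose is absent, so YilH is active.
Mevalonate is absent, so HolA is inactive.
Indole is present, so PexC is inactive.
With no repressor bound, *pexM* is transcribed.
So PexM is produced and active.
MoO₄²⁻ is present, so UlmR is inactive.
No repressor is bound and PexM is active, so *pexN* is transcribed.
So PexN is produced and active.
Xylulose is present, so VorR is active.
Glyoxylate is absent, so FubQ is active.
With repressor VorR bound, *holU* is not transcribed.
So HolU is not produced.
Ornithine is absent, so MibW is active.
No repressor is bound and MibW is active, so *temR* is transcribed.
So TemR is produced and active.
With repressor TemR bound, *jovB* is not transcribed.
So JovB is not produced.
With repressor YilH bound, *wexH* is not transcribed.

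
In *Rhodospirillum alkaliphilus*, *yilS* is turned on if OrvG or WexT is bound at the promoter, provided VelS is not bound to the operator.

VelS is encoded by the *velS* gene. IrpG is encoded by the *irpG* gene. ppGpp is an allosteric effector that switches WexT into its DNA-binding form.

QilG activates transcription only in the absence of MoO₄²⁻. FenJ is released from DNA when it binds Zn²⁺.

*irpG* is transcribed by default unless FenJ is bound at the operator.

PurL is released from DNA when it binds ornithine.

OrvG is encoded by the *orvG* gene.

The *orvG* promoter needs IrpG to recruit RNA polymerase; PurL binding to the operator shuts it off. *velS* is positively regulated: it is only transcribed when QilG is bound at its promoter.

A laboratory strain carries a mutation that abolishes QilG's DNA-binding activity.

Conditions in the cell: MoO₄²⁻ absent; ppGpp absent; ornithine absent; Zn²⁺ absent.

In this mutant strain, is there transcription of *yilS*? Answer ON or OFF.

OFF

Zn²⁺ is absent, so FenJ is active.
With repressor FenJ bound, *irpG* is not transcribed.
So IrpG is not produced.
Ornithine is absent, so PurL is active.
With repressor PurL bound, *orvG* is not transcribed.
So OrvG is not produced.
ppGpp is absent, so WexT is inactive.
QilG is non-functional in this strain, so it has no effect.
Required activator QilG is absent, so *velS* is not transcribed.
So VelS is not produced.
No activator is available at the *yilS* promoter, so *yilS* is not transcribed.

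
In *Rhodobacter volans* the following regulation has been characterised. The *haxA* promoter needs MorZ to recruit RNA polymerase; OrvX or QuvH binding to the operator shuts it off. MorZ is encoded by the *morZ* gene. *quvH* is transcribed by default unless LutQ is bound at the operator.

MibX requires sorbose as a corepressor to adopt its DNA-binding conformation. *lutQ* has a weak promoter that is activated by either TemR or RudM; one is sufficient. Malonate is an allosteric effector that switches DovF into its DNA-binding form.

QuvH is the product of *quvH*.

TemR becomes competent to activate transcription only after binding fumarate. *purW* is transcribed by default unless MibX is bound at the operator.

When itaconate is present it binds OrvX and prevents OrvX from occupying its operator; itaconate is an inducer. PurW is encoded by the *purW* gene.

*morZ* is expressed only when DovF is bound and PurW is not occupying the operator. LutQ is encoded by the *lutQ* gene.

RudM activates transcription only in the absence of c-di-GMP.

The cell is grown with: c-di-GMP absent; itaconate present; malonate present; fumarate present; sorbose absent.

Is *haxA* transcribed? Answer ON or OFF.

OFF

Itaconate is present, so OrvX is inactive.
Fumarate is present, so TemR is active.
c-di-GMP is absent, so RudM is active.
Activator TemR is present, so *lutQ* is transcribed.
So LutQ is produced and active.
With repressor LutQ bound, *quvH* is not transcribed.
So QuvH is not produced.
Malonate is present, so DovF is active.
Sorbose is absent, so MibX is inactive.
With no repressor bound, *purW* is transcribed.
So PurW is produced and active.
With repressor PurW bound, *morZ* is not transcribed.
So MorZ is not produced.
Required activator MorZ is absent, so *haxA* is not transcribed.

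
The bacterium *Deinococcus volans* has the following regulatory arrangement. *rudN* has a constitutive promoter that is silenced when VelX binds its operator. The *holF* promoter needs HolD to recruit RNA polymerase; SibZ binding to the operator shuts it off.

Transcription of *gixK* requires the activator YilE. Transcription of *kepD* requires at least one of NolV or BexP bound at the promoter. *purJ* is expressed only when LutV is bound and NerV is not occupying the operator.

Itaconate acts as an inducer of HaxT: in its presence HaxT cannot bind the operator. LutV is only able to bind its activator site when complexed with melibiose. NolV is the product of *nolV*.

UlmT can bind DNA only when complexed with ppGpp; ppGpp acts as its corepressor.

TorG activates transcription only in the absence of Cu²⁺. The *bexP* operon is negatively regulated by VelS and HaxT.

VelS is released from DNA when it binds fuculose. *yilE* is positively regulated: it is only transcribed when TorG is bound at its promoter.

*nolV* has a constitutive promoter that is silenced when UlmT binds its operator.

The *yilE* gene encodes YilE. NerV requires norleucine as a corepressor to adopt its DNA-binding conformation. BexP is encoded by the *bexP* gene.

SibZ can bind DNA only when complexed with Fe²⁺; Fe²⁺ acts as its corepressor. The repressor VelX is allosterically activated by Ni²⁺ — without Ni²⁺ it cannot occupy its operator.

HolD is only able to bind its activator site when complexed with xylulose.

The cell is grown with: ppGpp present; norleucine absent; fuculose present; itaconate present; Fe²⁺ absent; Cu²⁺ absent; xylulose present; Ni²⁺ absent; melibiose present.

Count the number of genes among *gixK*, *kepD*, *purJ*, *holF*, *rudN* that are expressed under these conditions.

5

Cu²⁺ is absent, so TorG is active.
No repressor is bound and TorG is active, so *yilE* is transcribed.
So YilE is produced and active.
No repressor is bound and YilE is active, so *gixK* is transcribed.
→ *gixK* is ON.
ppGpp is present, so UlmT is active.
With repressor UlmT bound, *nolV* is not transcribed.
So NolV is not produced.
Fuculose is present, so VelS is inactive.
Itaconate is present, so HaxT is inactive.
With no repressor bound, *bexP* is transcribed.
So BexP is produced and active.
Activator BexP is present, so *kepD* is transcribed.
→ *kepD* is ON.
Norleucine is absent, so NerV is inactive.
Melibiose is present, so LutV is active.
No repressor is bound and LutV is active, so *purJ* is transcribed.
→ *purJ* is ON.
Xylulose is present, so HolD is active.
Fe²⁺ is absent, so SibZ is inactive.
No repressor is bound and HolD is active, so *holF* is transcribed.
→ *holF* is ON.
Ni²⁺ is absent, so VelX is inactive.
With no repressor bound, *rudN* is transcribed.
→ *rudN* is ON.
5 of the 5 genes are transcribed.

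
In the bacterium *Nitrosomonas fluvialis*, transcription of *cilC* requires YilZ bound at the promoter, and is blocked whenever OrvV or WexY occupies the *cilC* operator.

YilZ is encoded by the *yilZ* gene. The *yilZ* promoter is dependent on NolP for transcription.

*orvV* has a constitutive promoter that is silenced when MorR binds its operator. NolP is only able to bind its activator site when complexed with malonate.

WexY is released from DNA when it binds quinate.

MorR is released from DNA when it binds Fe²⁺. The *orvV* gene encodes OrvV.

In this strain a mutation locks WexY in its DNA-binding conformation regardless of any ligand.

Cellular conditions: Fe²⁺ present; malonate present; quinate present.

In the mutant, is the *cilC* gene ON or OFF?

Malonate is present, so NolP is active.
No repressor is bound and NolP is active, so *yilZ* is transcribed.
So YilZ is produced and active.
Fe²⁺ is present, so MorR is inactive.
With no repressor bound, *orvV* is transcribed.
So OrvV is produced and active.
WexY is constitutively active in this strain.
With repressor OrvV bound, *cilC* is not transcribed.

OFF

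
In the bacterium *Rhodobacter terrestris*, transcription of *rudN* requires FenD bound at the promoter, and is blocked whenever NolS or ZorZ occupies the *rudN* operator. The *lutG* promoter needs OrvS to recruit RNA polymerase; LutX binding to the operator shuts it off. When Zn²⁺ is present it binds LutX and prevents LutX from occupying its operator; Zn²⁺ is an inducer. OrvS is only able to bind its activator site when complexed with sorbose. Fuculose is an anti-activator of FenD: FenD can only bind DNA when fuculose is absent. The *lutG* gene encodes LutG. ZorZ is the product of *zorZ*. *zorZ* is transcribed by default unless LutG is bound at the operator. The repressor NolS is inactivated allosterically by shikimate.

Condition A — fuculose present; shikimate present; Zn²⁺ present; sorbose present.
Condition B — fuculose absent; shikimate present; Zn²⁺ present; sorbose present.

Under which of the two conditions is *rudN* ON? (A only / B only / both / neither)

B only

Condition A:
Fuculose is present, so FenD is inactive.
Shikimate is present, so NolS is inactive.
Zn²⁺ is present, so LutX is inactive.
Sorbose is present, so OrvS is active.
No repressor is bound and OrvS is active, so *lutG* is transcribed.
So LutG is produced and active.
With repressor LutG bound, *zorZ* is not transcribed.
So ZorZ is not produced.
Required activator FenD is absent, so *rudN* is not transcribed.
→ *rudN* is OFF in A.
Condition B:
Fuculose is absent, so FenD is active.
Shikimate is present, so NolS is inactive.
Zn²⁺ is present, so LutX is inactive.
Sorbose is present, so OrvS is active.
No repressor is bound and OrvS is active, so *lutG* is transcribed.
So LutG is produced and active.
With repressor LutG bound, *zorZ* is not transcribed.
So ZorZ is not produced.
No repressor is bound and FenD is active, so *rudN* is transcribed.
→ *rudN* is ON in B.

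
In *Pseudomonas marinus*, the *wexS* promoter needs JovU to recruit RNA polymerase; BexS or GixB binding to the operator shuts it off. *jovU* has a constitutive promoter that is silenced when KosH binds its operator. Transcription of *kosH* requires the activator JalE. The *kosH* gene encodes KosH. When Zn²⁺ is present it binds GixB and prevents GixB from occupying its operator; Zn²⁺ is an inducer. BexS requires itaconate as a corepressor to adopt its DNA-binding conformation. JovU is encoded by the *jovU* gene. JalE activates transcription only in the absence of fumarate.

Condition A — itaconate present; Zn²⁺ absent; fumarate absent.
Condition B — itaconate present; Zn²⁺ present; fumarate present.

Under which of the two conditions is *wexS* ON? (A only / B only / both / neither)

neither

Condition A:
Itaconate is present, so BexS is active.
Zn²⁺ is absent, so GixB is active.
Fumarate is absent, so JalE is active.
No repressor is bound and JalE is active, so *kosH* is transcribed.
So KosH is produced and active.
With repressor KosH bound, *jovU* is not transcribed.
So JovU is not produced.
With repressor BexS bound, *wexS* is not transcribed.
→ *wexS* is OFF in A.
Condition B:
Itaconate is present, so BexS is active.
Zn²⁺ is present, so GixB is inactive.
Fumarate is present, so JalE is inactive.
Required activator JalE is absent, so *kosH* is not transcribed.
So KosH is not produced.
With no repressor bound, *jovU* is transcribed.
So JovU is produced and active.
With repressor BexS bound, *wexS* is not transcribed.
→ *wexS* is OFF in B.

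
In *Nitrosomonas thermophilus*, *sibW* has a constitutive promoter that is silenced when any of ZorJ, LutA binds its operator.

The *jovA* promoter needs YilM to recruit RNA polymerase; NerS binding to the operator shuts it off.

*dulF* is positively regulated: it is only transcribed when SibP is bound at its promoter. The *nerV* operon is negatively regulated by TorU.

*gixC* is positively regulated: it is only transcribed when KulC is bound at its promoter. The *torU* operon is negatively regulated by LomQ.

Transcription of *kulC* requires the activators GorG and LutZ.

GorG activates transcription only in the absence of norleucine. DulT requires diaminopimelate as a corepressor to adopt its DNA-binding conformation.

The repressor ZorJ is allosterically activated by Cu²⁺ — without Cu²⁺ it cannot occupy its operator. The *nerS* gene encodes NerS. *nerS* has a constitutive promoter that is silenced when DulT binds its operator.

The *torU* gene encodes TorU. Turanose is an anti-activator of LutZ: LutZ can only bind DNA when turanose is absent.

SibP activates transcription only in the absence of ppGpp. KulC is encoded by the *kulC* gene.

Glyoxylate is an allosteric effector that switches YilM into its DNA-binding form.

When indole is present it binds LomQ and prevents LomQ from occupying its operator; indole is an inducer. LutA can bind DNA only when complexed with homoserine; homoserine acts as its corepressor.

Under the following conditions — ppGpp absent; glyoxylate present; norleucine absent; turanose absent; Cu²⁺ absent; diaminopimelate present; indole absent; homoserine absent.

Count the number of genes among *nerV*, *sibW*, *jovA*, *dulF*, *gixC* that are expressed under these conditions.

5

Indole is absent, so LomQ is active.
With repressor LomQ bound, *torU* is not transcribed.
So TorU is not produced.
With no repressor bound, *nerV* is transcribed.
→ *nerV* is ON.
Cu²⁺ is absent, so ZorJ is inactive.
Homoserine is absent, so LutA is inactive.
With no repressor bound, *sibW* is transcribed.
→ *sibW* is ON.
Glyoxylate is present, so YilM is active.
Diaminopimelate is present, so DulT is active.
With repressor DulT bound, *nerS* is not transcribed.
So NerS is not produced.
No repressor is bound and YilM is active, so *jovA* is transcribed.
→ *jovA* is ON.
ppGpp is absent, so SibP is active.
No repressor is bound and SibP is active, so *dulF* is transcribed.
→ *dulF* is ON.
Norleucine is absent, so GorG is active.
Turanose is absent, so LutZ is active.
No repressor is bound and GorG and LutZ are active, so *kulC* is transcribed.
So KulC is produced and active.
No repressor is bound and KulC is active, so *gixC* is transcribed.
→ *gixC* is ON.
5 of the 5 genes are transcribed.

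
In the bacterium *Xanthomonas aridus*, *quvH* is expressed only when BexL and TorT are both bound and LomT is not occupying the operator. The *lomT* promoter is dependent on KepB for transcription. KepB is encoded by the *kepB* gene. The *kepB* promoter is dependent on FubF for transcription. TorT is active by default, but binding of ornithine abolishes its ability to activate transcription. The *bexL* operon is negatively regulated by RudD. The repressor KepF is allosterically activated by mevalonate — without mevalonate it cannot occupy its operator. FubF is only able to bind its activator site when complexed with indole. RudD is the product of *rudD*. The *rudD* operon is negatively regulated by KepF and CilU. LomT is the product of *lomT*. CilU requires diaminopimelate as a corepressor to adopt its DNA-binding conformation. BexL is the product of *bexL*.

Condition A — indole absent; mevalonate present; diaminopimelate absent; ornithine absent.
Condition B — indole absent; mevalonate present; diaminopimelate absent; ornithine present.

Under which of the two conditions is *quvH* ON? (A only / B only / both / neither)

Condition A:
Indole is absent, so FubF is inactive.
Required activator FubF is absent, so *kepB* is not transcribed.
So KepB is not produced.
Required activator KepB is absent, so *lomT* is not transcribed.
So LomT is not produced.
Mevalonate is present, so KepF is active.
Diaminopimelate is absent, so CilU is inactive.
With repressor KepF bound, *rudD* is not transcribed.
So RudD is not produced.
With no repressor bound, *bexL* is transcribed.
So BexL is produced and active.
Ornithine is absent, so TorT is active.
No repressor is bound and BexL and TorT are active, so *quvH* is transcribed.
→ *quvH* is ON in A.
Condition B:
Indole is absent, so FubF is inactive.
Required activator FubF is absent, so *kepB* is not transcribed.
So KepB is not produced.
Required activator KepB is absent, so *lomT* is not transcribed.
So LomT is not produced.
Mevalonate is present, so KepF is active.
Diaminopimelate is absent, so CilU is inactive.
With repressor KepF bound, *rudD* is not transcribed.
So RudD is not produced.
With no repressor bound, *bexL* is transcribed.
So BexL is produced and active.
Ornithine is present, so TorT is inactive.
Required activator TorT is absent, so *quvH* is not transcribed.
→ *quvH* is OFF in B.

A only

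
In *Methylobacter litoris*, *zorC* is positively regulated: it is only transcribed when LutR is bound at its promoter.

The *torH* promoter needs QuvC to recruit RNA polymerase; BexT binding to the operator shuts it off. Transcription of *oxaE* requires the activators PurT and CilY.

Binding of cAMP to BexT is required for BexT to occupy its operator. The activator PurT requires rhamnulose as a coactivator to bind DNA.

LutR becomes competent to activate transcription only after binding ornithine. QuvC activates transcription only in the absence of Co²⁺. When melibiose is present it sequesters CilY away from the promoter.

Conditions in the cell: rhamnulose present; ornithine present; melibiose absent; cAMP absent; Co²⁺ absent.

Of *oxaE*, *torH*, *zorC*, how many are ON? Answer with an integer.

3

Rhamnulose is present, so PurT is active.
Melibiose is absent, so CilY is active.
No repressor is bound and PurT and CilY are active, so *oxaE* is transcribed.
→ *oxaE* is ON.
cAMP is absent, so BexT is inactive.
Co²⁺ is absent, so QuvC is active.
No repressor is bound and QuvC is active, so *torH* is transcribed.
→ *torH* is ON.
Ornithine is present, so LutR is active.
No repressor is bound and LutR is active, so *zorC* is transcribed.
→ *zorC* is ON.
3 of the 3 genes are transcribed.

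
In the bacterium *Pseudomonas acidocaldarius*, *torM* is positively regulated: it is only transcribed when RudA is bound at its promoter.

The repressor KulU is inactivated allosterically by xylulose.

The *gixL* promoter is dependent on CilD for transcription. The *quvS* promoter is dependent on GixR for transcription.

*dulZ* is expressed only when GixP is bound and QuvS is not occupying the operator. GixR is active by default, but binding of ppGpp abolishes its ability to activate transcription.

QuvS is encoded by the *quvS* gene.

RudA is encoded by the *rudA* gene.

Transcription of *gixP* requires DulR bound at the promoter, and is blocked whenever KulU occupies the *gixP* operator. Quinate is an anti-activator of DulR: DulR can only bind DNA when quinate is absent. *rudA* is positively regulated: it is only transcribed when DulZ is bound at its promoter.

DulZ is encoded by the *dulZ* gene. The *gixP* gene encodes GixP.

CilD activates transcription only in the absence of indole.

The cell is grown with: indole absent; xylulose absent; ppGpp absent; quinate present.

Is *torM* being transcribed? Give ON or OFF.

OFF

ppGpp is absent, so GixR is active.
No repressor is bound and GixR is active, so *quvS* is transcribed.
So QuvS is produced and active.
Quinate is present, so DulR is inactive.
Xylulose is absent, so KulU is active.
With repressor KulU bound, *gixP* is not transcribed.
So GixP is not produced.
With repressor QuvS bound, *dulZ* is not transcribed.
So DulZ is not produced.
Required activator DulZ is absent, so *rudA* is not transcribed.
So RudA is not produced.
Required activator RudA is absent, so *torM* is not transcribed.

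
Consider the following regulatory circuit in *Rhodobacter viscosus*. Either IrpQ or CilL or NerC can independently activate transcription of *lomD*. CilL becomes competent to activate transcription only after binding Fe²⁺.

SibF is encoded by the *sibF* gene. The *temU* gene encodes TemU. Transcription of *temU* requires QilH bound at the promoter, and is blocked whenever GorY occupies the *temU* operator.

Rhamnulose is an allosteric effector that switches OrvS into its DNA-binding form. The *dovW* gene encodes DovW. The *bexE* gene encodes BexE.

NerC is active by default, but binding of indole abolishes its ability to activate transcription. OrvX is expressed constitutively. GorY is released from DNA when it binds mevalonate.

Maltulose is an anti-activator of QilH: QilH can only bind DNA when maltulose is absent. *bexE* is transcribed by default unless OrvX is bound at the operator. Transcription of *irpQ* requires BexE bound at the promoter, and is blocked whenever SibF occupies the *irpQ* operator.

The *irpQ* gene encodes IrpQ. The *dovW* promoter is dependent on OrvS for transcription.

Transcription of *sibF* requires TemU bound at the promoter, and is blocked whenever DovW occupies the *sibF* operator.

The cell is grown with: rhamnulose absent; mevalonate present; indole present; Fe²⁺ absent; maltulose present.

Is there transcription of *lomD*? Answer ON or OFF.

OFF

OrvX is produced constitutively and is active.
With repressor OrvX bound, *bexE* is not transcribed.
So BexE is not produced.
Mevalonate is present, so GorY is inactive.
Maltulose is present, so QilH is inactive.
Required activator QilH is absent, so *temU* is not transcribed.
So TemU is not produced.
Rhamnulose is absent, so OrvS is inactive.
Required activator OrvS is absent, so *dovW* is not transcribed.
So DovW is not produced.
Required activator TemU is absent, so *sibF* is not transcribed.
So SibF is not produced.
Required activator BexE is absent, so *irpQ* is not transcribed.
So IrpQ is not produced.
Fe²⁺ is absent, so CilL is inactive.
Indole is present, so NerC is inactive.
No activator is available at the *lomD* promoter, so *lomD* is not transcribed.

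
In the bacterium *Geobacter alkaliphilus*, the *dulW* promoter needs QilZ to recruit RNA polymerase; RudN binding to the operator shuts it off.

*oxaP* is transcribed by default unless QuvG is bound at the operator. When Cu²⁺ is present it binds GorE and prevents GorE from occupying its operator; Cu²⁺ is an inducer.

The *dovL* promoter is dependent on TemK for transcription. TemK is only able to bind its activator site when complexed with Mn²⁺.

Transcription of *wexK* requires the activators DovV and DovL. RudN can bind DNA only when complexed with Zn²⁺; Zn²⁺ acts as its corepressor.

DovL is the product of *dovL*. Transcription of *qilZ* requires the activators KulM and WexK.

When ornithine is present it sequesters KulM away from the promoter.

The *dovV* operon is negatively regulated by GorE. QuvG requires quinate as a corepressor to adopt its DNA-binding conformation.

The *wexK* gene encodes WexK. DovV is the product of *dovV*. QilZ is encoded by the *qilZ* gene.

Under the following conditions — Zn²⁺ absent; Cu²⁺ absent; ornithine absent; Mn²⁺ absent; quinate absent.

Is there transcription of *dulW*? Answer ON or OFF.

OFF

Ornithine is absent, so KulM is active.
Cu²⁺ is absent, so GorE is active.
With repressor GorE bound, *dovV* is not transcribed.
So DovV is not produced.
Mn²⁺ is absent, so TemK is inactive.
Required activator TemK is absent, so *dovL* is not transcribed.
So DovL is not produced.
Required activator DovV is absent, so *wexK* is not transcribed.
So WexK is not produced.
Required activator WexK is absent, so *qilZ* is not transcribed.
So QilZ is not produced.
Zn²⁺ is absent, so RudN is inactive.
Required activator QilZ is absent, so *dulW* is not transcribed.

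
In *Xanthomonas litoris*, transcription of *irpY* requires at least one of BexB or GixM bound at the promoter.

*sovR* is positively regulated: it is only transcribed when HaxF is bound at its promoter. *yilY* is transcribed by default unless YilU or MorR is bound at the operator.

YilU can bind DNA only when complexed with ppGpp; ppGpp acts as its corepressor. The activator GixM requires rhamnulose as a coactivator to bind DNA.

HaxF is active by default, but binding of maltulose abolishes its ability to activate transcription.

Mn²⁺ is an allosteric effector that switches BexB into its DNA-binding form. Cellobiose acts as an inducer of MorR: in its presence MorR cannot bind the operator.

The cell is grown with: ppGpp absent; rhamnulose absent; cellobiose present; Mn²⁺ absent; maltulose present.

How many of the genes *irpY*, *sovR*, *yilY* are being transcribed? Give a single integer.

Mn²⁺ is absent, so BexB is inactive.
Rhamnulose is absent, so GixM is inactive.
No activator is available at the *irpY* promoter, so *irpY* is not transcribed.
→ *irpY* is OFF.
Maltulose is present, so HaxF is inactive.
Required activator HaxF is absent, so *sovR* is not transcribed.
→ *sovR* is OFF.
ppGpp is absent, so YilU is inactive.
Cellobiose is present, so MorR is inactive.
With no repressor bound, *yilY* is transcribed.
→ *yilY* is ON.
1 of the 3 genes is transcribed.

1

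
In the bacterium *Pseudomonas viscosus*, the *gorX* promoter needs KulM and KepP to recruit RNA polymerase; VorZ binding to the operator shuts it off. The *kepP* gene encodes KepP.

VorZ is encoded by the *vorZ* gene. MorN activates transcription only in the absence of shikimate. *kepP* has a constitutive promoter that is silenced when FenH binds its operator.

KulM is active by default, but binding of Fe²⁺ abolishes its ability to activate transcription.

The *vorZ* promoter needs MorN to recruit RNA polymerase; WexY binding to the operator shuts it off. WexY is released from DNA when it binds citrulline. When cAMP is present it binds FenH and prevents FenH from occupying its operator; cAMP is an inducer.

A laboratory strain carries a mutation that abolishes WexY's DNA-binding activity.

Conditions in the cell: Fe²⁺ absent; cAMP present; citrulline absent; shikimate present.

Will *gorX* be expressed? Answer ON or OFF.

Fe²⁺ is absent, so KulM is active.
WexY is non-functional in this strain, so it has no effect.
Shikimate is present, so MorN is inactive.
Required activator MorN is absent, so *vorZ* is not transcribed.
So VorZ is not produced.
cAMP is present, so FenH is inactive.
With no repressor bound, *kepP* is transcribed.
So KepP is produced and active.
No repressor is bound and KulM and KepP are active, so *gorX* is transcribed.

ON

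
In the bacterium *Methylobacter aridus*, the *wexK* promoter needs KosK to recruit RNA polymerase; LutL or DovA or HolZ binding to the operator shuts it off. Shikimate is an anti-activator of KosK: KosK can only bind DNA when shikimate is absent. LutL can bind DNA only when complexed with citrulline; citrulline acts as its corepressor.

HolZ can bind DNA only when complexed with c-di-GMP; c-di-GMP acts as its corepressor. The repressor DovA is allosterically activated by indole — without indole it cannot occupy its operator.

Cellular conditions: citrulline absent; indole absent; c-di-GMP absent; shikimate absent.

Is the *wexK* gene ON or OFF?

Shikimate is absent, so KosK is active.
Citrulline is absent, so LutL is inactive.
Indole is absent, so DovA is inactive.
c-di-GMP is absent, so HolZ is inactive.
No repressor is bound and KosK is active, so *wexK* is transcribed.

ON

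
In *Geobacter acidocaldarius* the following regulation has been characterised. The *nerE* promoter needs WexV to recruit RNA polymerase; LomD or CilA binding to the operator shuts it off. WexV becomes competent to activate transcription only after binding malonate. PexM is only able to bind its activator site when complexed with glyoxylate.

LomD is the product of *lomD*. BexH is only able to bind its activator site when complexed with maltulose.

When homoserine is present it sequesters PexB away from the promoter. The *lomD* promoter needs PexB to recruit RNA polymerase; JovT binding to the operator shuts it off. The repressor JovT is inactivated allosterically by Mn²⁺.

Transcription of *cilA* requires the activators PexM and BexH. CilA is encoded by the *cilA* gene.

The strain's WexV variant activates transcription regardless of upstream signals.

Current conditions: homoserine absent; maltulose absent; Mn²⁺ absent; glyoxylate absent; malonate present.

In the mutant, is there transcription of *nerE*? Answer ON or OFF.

ON

WexV is constitutively active in this strain.
Homoserine is absent, so PexB is active.
Mn²⁺ is absent, so JovT is active.
With repressor JovT bound, *lomD* is not transcribed.
So LomD is not produced.
Glyoxylate is absent, so PexM is inactive.
Maltulose is absent, so BexH is inactive.
Required activator PexM is absent, so *cilA* is not transcribed.
So CilA is not produced.
No repressor is bound and WexV is active, so *nerE* is transcribed.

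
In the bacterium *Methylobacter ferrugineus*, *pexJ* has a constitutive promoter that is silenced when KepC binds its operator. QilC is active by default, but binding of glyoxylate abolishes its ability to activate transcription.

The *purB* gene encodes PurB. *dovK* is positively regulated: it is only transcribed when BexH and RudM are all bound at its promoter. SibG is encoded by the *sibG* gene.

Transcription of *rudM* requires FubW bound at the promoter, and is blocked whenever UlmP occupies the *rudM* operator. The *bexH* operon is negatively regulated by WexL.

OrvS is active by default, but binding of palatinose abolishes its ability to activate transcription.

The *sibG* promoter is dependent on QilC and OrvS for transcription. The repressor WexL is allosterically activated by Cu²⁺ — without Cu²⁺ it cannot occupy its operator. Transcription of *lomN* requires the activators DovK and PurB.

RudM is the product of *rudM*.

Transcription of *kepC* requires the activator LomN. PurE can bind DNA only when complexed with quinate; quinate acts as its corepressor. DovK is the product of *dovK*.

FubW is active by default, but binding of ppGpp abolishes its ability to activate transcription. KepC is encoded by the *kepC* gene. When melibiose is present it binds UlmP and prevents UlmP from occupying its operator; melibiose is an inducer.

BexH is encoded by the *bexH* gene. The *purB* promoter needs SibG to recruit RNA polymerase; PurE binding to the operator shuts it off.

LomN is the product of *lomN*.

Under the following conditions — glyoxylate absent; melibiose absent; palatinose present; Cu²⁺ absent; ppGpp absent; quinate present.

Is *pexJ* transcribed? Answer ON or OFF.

ON

Cu²⁺ is absent, so WexL is inactive.
With no repressor bound, *bexH* is transcribed.
So BexH is produced and active.
Melibiose is absent, so UlmP is active.
ppGpp is absent, so FubW is active.
With repressor UlmP bound, *rudM* is not transcribed.
So RudM is not produced.
Required activator RudM is absent, so *dovK* is not transcribed.
So DovK is not produced.
Glyoxylate is absent, so QilC is active.
Palatinose is present, so OrvS is inactive.
Required activator OrvS is absent, so *sibG* is not transcribed.
So SibG is not produced.
Quinate is present, so PurE is active.
With repressor PurE bound, *purB* is not transcribed.
So PurB is not produced.
Required activator DovK is absent, so *lomN* is not transcribed.
So LomN is not produced.
Required activator LomN is absent, so *kepC* is not transcribed.
So KepC is not produced.
With no repressor bound, *pexJ* is transcribed.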